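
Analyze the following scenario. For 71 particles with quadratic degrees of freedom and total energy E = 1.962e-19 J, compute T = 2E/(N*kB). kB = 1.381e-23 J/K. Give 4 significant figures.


Step 1: Numerator = 2*E = 2*1.962e-19 = 3.924e-19 J
Step 2: Denominator = N*kB = 71*1.381e-23 = 9.805e-22
Step 3: T = 3.924e-19 / 9.805e-22 = 400.2 K

400.2


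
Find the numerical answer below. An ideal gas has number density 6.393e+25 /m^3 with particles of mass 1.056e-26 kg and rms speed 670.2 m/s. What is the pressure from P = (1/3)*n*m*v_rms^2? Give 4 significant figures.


Step 1: v_rms^2 = 670.2^2 = 4.492e+05
Step 2: n*m = 6.393e+25*1.056e-26 = 0.6751
Step 3: P = (1/3)*0.6751*4.492e+05 = 1.011e+05 Pa

1.011e+05


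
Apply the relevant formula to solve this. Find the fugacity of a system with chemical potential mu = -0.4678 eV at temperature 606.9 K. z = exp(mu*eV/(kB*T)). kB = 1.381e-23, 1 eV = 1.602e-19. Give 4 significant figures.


Step 1: Convert mu to Joules: -0.4678*1.602e-19 = -7.494e-20 J
Step 2: kB*T = 1.381e-23*606.9 = 8.381e-21 J
Step 3: mu/(kB*T) = -8.942
Step 4: z = exp(-8.942) = 0.0001308

0.0001308


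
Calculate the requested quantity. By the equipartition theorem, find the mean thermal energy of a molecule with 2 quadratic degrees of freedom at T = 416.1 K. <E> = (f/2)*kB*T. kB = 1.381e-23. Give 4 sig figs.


Step 1: f/2 = 2/2 = 1
Step 2: kB*T = 1.381e-23 * 416.1 = 5.746e-21
Step 3: <E> = 1 * 5.746e-21 = 5.746e-21 J

5.746e-21


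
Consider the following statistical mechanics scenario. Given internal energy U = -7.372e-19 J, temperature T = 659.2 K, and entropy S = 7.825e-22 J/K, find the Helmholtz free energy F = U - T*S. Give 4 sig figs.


Step 1: T*S = 659.2 * 7.825e-22 = 5.158e-19 J
Step 2: F = U - T*S = -7.372e-19 - 5.158e-19
Step 3: F = -1.253e-18 J

-1.253e-18


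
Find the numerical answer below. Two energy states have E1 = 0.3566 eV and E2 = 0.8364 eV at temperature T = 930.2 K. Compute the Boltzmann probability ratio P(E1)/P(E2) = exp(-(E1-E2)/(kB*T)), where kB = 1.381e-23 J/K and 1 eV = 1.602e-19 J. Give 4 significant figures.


Step 1: Compute energy difference dE = E1 - E2 = 0.3566 - 0.8364 = -0.4798 eV
Step 2: Convert to Joules: dE_J = -0.4798 * 1.602e-19 = -7.686e-20 J
Step 3: Compute exponent = -dE_J / (kB * T) = -(-7.686e-20) / (1.381e-23 * 930.2) = 5.983
Step 4: P(E1)/P(E2) = exp(5.983) = 396.8

396.8


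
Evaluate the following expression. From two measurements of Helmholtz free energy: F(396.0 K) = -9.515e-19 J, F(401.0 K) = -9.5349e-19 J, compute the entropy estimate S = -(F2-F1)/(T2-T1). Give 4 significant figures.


Step 1: dF = F2 - F1 = -9.5349e-19 - (-9.515e-19) = -1.99e-21 J
Step 2: dT = T2 - T1 = 401.0 - 396.0 = 5 K
Step 3: S = -dF/dT = -(-1.99e-21)/5 = 3.98e-22 J/K

3.98e-22


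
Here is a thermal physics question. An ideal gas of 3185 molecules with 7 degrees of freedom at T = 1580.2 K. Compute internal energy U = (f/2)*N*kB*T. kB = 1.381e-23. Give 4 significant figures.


Step 1: f/2 = 7/2 = 3.5
Step 2: N*kB*T = 3185*1.381e-23*1580.2 = 6.95e-17
Step 3: U = 3.5 * 6.95e-17 = 2.433e-16 J

2.433e-16


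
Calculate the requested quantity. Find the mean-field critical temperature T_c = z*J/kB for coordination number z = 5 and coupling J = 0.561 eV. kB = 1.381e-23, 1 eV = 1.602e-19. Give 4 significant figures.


Step 1: z*J = 5*0.561 = 2.805 eV
Step 2: Convert to Joules: 2.805*1.602e-19 = 4.494e-19 J
Step 3: T_c = 4.494e-19 / 1.381e-23 = 3.254e+04 K

3.254e+04


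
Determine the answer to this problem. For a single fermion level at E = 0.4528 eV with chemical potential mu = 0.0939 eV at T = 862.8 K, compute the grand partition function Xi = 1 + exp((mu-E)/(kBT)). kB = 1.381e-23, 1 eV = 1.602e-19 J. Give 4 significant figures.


Step 1: (mu - E) = 0.0939 - 0.4528 = -0.3589 eV
Step 2: x = (mu-E)*eV/(kB*T) = -0.3589*1.602e-19/(1.381e-23*862.8) = -4.825
Step 3: exp(x) = 0.008023
Step 4: Xi = 1 + 0.008023 = 1.008

1.008


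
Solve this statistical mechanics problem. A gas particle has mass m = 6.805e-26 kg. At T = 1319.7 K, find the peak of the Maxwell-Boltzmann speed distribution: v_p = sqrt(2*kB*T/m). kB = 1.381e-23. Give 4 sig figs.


Step 1: Numerator = 2*kB*T = 2*1.381e-23*1319.7 = 3.645e-20
Step 2: Ratio = 3.645e-20 / 6.805e-26 = 5.356e+05
Step 3: v_p = sqrt(5.356e+05) = 731.9 m/s

731.9


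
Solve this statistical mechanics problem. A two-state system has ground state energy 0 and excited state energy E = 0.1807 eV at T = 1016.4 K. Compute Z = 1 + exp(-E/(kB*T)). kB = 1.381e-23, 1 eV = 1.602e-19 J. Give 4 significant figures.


Step 1: Compute beta*E = E*eV/(kB*T) = 0.1807*1.602e-19/(1.381e-23*1016.4) = 2.062
Step 2: exp(-beta*E) = exp(-2.062) = 0.1272
Step 3: Z = 1 + 0.1272 = 1.127

1.127


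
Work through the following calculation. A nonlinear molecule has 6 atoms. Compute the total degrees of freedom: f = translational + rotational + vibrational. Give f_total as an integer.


Step 1: Translational DOF = 3
Step 2: Rotational DOF (nonlinear) = 3
Step 3: Vibrational DOF = 3*6 - 6 = 12
Step 4: Total = 3 + 3 + 12 = 18

18


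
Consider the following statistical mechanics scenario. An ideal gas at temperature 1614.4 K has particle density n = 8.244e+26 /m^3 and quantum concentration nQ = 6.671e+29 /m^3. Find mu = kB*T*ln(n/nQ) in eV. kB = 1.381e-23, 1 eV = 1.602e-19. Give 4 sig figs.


Step 1: n/nQ = 8.244e+26/6.671e+29 = 0.001236
Step 2: ln(n/nQ) = -6.696
Step 3: mu = kB*T*ln(n/nQ) = 2.229e-20*-6.696 = -1.493e-19 J
Step 4: Convert to eV: -1.493e-19/1.602e-19 = -0.9319 eV

-0.9319


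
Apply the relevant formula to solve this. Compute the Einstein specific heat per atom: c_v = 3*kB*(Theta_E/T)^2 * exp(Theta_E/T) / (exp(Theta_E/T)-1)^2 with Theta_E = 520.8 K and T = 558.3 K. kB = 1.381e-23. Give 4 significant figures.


Step 1: x = Theta_E/T = 520.8/558.3 = 0.9328
Step 2: x^2 = 0.8702
Step 3: exp(x) = 2.542
Step 4: c_v = 3*1.381e-23*0.8702*2.542/(2.542-1)^2 = 3.855e-23

3.855e-23


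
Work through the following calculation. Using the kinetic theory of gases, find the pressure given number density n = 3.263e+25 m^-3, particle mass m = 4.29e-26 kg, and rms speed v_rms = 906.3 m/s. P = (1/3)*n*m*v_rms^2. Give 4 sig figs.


Step 1: v_rms^2 = 906.3^2 = 8.214e+05
Step 2: n*m = 3.263e+25*4.29e-26 = 1.4
Step 3: P = (1/3)*1.4*8.214e+05 = 3.833e+05 Pa

3.833e+05


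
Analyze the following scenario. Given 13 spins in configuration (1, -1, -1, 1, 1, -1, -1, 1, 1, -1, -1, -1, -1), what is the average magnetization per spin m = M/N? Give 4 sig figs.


Step 1: Count up spins (+1): 5, down spins (-1): 8
Step 2: Total magnetization M = 5 - 8 = -3
Step 3: m = M/N = -3/13 = -0.2308

-0.2308


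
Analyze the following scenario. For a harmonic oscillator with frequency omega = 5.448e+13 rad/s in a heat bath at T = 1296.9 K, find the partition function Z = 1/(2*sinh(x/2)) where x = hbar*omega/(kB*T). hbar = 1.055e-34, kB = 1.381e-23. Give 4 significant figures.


Step 1: Compute x = hbar*omega/(kB*T) = 1.055e-34*5.448e+13/(1.381e-23*1296.9) = 0.3209
Step 2: x/2 = 0.1605
Step 3: sinh(x/2) = 0.1611
Step 4: Z = 1/(2*0.1611) = 3.103

3.103


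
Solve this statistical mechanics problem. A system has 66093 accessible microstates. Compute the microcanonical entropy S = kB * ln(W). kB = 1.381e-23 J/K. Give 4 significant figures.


Step 1: ln(W) = ln(66093) = 11.1
Step 2: S = kB * ln(W) = 1.381e-23 * 11.1
Step 3: S = 1.533e-22 J/K

1.533e-22


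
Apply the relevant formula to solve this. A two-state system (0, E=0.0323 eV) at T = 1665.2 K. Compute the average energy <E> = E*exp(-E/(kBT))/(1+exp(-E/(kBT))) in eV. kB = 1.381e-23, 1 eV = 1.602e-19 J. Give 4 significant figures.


Step 1: beta*E = 0.0323*1.602e-19/(1.381e-23*1665.2) = 0.225
Step 2: exp(-beta*E) = 0.7985
Step 3: <E> = 0.0323*0.7985/(1+0.7985) = 0.01434 eV

0.01434


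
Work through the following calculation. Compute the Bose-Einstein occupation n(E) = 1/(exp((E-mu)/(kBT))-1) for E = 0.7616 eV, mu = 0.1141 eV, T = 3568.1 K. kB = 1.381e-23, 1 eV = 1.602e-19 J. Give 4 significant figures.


Step 1: (E - mu) = 0.6475 eV
Step 2: x = (E-mu)*eV/(kB*T) = 0.6475*1.602e-19/(1.381e-23*3568.1) = 2.105
Step 3: exp(x) = 8.208
Step 4: n = 1/(exp(x)-1) = 0.1387

0.1387


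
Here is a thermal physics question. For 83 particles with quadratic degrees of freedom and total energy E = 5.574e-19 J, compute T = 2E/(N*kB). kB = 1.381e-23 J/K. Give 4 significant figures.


Step 1: Numerator = 2*E = 2*5.574e-19 = 1.115e-18 J
Step 2: Denominator = N*kB = 83*1.381e-23 = 1.146e-21
Step 3: T = 1.115e-18 / 1.146e-21 = 972.6 K

972.6


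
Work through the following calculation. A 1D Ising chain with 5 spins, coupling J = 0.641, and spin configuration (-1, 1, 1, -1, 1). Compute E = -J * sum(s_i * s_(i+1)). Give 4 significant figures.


Step 1: Nearest-neighbor products: -1, 1, -1, -1
Step 2: Sum of products = -2
Step 3: E = -0.641 * -2 = 1.282

1.282


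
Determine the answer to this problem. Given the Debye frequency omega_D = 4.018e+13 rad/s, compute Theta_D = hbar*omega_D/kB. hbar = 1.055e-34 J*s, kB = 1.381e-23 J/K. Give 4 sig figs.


Step 1: hbar*omega_D = 1.055e-34 * 4.018e+13 = 4.239e-21 J
Step 2: Theta_D = 4.239e-21 / 1.381e-23
Step 3: Theta_D = 307 K

307


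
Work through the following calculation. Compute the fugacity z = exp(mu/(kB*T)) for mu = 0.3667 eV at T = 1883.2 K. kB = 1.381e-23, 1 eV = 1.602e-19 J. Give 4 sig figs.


Step 1: Convert mu to Joules: 0.3667*1.602e-19 = 5.875e-20 J
Step 2: kB*T = 1.381e-23*1883.2 = 2.601e-20 J
Step 3: mu/(kB*T) = 2.259
Step 4: z = exp(2.259) = 9.572

9.572


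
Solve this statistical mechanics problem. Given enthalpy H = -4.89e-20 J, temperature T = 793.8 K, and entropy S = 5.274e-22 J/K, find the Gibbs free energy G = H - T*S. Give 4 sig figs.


Step 1: T*S = 793.8 * 5.274e-22 = 4.187e-19 J
Step 2: G = H - T*S = -4.89e-20 - 4.187e-19
Step 3: G = -4.676e-19 J

-4.676e-19


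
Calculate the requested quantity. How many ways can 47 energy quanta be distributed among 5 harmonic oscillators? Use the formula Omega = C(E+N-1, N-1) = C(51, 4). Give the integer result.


Step 1: Use binomial coefficient C(51, 4)
Step 2: Numerator = 51! / 47!
Step 3: Denominator = 4!
Step 4: Omega = 249900

249900


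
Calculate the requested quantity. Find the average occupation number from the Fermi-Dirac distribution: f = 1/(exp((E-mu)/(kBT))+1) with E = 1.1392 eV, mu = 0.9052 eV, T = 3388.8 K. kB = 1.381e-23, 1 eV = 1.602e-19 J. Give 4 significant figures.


Step 1: (E - mu) = 1.1392 - 0.9052 = 0.234 eV
Step 2: Convert: (E-mu)*eV = 3.749e-20 J
Step 3: x = (E-mu)*eV/(kB*T) = 0.801
Step 4: f = 1/(exp(0.801)+1) = 0.3098

0.3098


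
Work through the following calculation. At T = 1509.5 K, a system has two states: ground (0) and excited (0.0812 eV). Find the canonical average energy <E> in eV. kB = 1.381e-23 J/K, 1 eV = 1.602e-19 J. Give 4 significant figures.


Step 1: beta*E = 0.0812*1.602e-19/(1.381e-23*1509.5) = 0.624
Step 2: exp(-beta*E) = 0.5358
Step 3: <E> = 0.0812*0.5358/(1+0.5358) = 0.02833 eV

0.02833


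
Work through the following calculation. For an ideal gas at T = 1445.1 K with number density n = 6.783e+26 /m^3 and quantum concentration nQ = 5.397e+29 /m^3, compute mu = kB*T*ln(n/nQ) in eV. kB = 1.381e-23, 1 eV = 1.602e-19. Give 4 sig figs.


Step 1: n/nQ = 6.783e+26/5.397e+29 = 0.001257
Step 2: ln(n/nQ) = -6.679
Step 3: mu = kB*T*ln(n/nQ) = 1.996e-20*-6.679 = -1.333e-19 J
Step 4: Convert to eV: -1.333e-19/1.602e-19 = -0.8321 eV

-0.8321


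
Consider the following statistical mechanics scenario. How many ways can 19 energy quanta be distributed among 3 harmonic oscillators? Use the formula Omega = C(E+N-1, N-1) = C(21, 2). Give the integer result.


Step 1: Use binomial coefficient C(21, 2)
Step 2: Numerator = 21! / 19!
Step 3: Denominator = 2!
Step 4: Omega = 210

210


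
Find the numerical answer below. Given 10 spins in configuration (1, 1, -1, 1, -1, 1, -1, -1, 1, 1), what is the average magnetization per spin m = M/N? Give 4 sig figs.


Step 1: Count up spins (+1): 6, down spins (-1): 4
Step 2: Total magnetization M = 6 - 4 = 2
Step 3: m = M/N = 2/10 = 0.2

0.2


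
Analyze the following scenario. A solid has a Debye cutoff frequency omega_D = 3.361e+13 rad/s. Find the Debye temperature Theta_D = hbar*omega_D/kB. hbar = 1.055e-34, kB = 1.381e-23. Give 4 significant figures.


Step 1: hbar*omega_D = 1.055e-34 * 3.361e+13 = 3.546e-21 J
Step 2: Theta_D = 3.546e-21 / 1.381e-23
Step 3: Theta_D = 256.8 K

256.8


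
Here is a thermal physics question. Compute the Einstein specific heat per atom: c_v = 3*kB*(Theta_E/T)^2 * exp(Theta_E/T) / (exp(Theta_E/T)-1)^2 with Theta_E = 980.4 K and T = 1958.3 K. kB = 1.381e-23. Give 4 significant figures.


Step 1: x = Theta_E/T = 980.4/1958.3 = 0.5006
Step 2: x^2 = 0.2506
Step 3: exp(x) = 1.65
Step 4: c_v = 3*1.381e-23*0.2506*1.65/(1.65-1)^2 = 4.058e-23

4.058e-23


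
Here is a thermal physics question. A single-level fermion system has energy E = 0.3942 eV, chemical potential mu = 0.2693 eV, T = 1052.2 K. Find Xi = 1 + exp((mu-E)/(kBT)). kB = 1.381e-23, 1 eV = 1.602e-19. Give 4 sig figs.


Step 1: (mu - E) = 0.2693 - 0.3942 = -0.1249 eV
Step 2: x = (mu-E)*eV/(kB*T) = -0.1249*1.602e-19/(1.381e-23*1052.2) = -1.377
Step 3: exp(x) = 0.2523
Step 4: Xi = 1 + 0.2523 = 1.252

1.252


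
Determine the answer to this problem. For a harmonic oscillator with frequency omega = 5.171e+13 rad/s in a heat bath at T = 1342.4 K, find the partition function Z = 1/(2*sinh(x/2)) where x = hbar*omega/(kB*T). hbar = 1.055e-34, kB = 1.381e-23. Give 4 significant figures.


Step 1: Compute x = hbar*omega/(kB*T) = 1.055e-34*5.171e+13/(1.381e-23*1342.4) = 0.2943
Step 2: x/2 = 0.1471
Step 3: sinh(x/2) = 0.1477
Step 4: Z = 1/(2*0.1477) = 3.386

3.386


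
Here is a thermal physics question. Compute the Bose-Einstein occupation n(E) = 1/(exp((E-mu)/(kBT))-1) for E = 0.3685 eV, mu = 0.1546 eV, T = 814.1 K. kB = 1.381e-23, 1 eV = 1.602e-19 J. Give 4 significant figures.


Step 1: (E - mu) = 0.2139 eV
Step 2: x = (E-mu)*eV/(kB*T) = 0.2139*1.602e-19/(1.381e-23*814.1) = 3.048
Step 3: exp(x) = 21.07
Step 4: n = 1/(exp(x)-1) = 0.04982

0.04982


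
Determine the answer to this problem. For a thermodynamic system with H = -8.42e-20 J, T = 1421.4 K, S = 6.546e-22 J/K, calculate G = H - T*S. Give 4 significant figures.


Step 1: T*S = 1421.4 * 6.546e-22 = 9.304e-19 J
Step 2: G = H - T*S = -8.42e-20 - 9.304e-19
Step 3: G = -1.015e-18 J

-1.015e-18


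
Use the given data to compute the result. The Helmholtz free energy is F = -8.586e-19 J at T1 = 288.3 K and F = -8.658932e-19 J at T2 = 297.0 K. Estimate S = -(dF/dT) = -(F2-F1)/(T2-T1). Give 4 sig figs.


Step 1: dF = F2 - F1 = -8.658932e-19 - (-8.586e-19) = -7.2932e-21 J
Step 2: dT = T2 - T1 = 297.0 - 288.3 = 8.7 K
Step 3: S = -dF/dT = -(-7.2932e-21)/8.7 = 8.383e-22 J/K

8.383e-22


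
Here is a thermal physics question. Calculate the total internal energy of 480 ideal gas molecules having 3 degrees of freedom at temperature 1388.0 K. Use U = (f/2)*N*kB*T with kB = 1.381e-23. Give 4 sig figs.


Step 1: f/2 = 3/2 = 1.5
Step 2: N*kB*T = 480*1.381e-23*1388.0 = 9.201e-18
Step 3: U = 1.5 * 9.201e-18 = 1.38e-17 J

1.38e-17


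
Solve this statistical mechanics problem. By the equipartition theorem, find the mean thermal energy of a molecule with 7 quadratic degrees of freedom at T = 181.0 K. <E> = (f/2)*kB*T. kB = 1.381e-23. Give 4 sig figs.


Step 1: f/2 = 7/2 = 3.5
Step 2: kB*T = 1.381e-23 * 181.0 = 2.5e-21
Step 3: <E> = 3.5 * 2.5e-21 = 8.749e-21 J

8.749e-21


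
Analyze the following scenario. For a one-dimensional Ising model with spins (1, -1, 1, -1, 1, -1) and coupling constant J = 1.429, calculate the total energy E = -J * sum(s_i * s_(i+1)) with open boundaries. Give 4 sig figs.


Step 1: Nearest-neighbor products: -1, -1, -1, -1, -1
Step 2: Sum of products = -5
Step 3: E = -1.429 * -5 = 7.145

7.145


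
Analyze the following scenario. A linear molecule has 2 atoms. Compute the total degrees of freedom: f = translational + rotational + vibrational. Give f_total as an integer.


Step 1: Translational DOF = 3
Step 2: Rotational DOF (linear) = 2
Step 3: Vibrational DOF = 3*2 - 5 = 1
Step 4: Total = 3 + 2 + 1 = 6

6


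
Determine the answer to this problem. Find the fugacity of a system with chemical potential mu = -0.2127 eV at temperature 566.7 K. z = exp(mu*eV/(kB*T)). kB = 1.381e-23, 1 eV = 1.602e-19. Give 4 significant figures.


Step 1: Convert mu to Joules: -0.2127*1.602e-19 = -3.407e-20 J
Step 2: kB*T = 1.381e-23*566.7 = 7.826e-21 J
Step 3: mu/(kB*T) = -4.354
Step 4: z = exp(-4.354) = 0.01286

0.01286


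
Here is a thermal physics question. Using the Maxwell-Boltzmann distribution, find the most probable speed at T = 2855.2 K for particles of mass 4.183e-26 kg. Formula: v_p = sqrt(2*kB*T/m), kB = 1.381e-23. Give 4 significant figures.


Step 1: Numerator = 2*kB*T = 2*1.381e-23*2855.2 = 7.886e-20
Step 2: Ratio = 7.886e-20 / 4.183e-26 = 1.885e+06
Step 3: v_p = sqrt(1.885e+06) = 1373 m/s

1373


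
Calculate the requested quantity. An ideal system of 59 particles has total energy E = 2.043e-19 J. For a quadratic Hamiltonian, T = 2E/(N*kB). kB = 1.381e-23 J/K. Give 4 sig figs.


Step 1: Numerator = 2*E = 2*2.043e-19 = 4.086e-19 J
Step 2: Denominator = N*kB = 59*1.381e-23 = 8.148e-22
Step 3: T = 4.086e-19 / 8.148e-22 = 501.5 K

501.5


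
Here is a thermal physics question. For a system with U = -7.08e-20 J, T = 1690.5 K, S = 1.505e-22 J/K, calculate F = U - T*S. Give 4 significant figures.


Step 1: T*S = 1690.5 * 1.505e-22 = 2.544e-19 J
Step 2: F = U - T*S = -7.08e-20 - 2.544e-19
Step 3: F = -3.252e-19 J

-3.252e-19


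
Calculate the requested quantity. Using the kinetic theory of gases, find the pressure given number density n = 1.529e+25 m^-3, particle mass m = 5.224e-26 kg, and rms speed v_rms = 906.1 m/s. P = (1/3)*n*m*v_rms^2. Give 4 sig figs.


Step 1: v_rms^2 = 906.1^2 = 8.21e+05
Step 2: n*m = 1.529e+25*5.224e-26 = 0.7987
Step 3: P = (1/3)*0.7987*8.21e+05 = 2.186e+05 Pa

2.186e+05


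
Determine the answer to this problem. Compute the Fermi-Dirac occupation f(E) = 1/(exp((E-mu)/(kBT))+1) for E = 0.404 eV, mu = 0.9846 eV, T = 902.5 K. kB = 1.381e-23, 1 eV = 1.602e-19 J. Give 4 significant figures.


Step 1: (E - mu) = 0.404 - 0.9846 = -0.5806 eV
Step 2: Convert: (E-mu)*eV = -9.301e-20 J
Step 3: x = (E-mu)*eV/(kB*T) = -7.463
Step 4: f = 1/(exp(-7.463)+1) = 0.9994

0.9994


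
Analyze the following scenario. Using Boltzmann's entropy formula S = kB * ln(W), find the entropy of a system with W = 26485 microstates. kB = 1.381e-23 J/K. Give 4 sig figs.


Step 1: ln(W) = ln(26485) = 10.18
Step 2: S = kB * ln(W) = 1.381e-23 * 10.18
Step 3: S = 1.406e-22 J/K

1.406e-22


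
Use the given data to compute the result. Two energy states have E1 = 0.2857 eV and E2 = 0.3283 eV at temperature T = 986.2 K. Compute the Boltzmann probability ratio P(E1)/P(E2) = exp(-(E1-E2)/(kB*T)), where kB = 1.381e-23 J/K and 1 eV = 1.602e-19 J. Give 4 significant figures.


Step 1: Compute energy difference dE = E1 - E2 = 0.2857 - 0.3283 = -0.0426 eV
Step 2: Convert to Joules: dE_J = -0.0426 * 1.602e-19 = -6.825e-21 J
Step 3: Compute exponent = -dE_J / (kB * T) = -(-6.825e-21) / (1.381e-23 * 986.2) = 0.5011
Step 4: P(E1)/P(E2) = exp(0.5011) = 1.651

1.651


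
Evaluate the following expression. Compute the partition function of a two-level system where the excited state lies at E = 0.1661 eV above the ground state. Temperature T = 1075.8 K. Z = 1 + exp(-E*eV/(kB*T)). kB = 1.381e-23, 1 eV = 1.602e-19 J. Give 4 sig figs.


Step 1: Compute beta*E = E*eV/(kB*T) = 0.1661*1.602e-19/(1.381e-23*1075.8) = 1.791
Step 2: exp(-beta*E) = exp(-1.791) = 0.1668
Step 3: Z = 1 + 0.1668 = 1.167

1.167


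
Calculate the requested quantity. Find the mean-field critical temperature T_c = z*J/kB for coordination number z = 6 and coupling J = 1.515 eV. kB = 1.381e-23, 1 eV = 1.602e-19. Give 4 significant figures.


Step 1: z*J = 6*1.515 = 9.09 eV
Step 2: Convert to Joules: 9.09*1.602e-19 = 1.456e-18 J
Step 3: T_c = 1.456e-18 / 1.381e-23 = 1.054e+05 K

1.054e+05


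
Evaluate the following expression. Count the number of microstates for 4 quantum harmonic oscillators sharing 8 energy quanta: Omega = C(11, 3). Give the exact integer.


Step 1: Use binomial coefficient C(11, 3)
Step 2: Numerator = 11! / 8!
Step 3: Denominator = 3!
Step 4: Omega = 165

165


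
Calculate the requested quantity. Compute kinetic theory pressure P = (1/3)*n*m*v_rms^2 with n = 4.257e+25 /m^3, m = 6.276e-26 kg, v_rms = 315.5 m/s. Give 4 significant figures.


Step 1: v_rms^2 = 315.5^2 = 9.954e+04
Step 2: n*m = 4.257e+25*6.276e-26 = 2.672
Step 3: P = (1/3)*2.672*9.954e+04 = 8.865e+04 Pa

8.865e+04


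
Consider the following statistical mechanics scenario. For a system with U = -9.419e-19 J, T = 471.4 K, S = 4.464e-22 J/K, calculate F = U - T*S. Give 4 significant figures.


Step 1: T*S = 471.4 * 4.464e-22 = 2.104e-19 J
Step 2: F = U - T*S = -9.419e-19 - 2.104e-19
Step 3: F = -1.152e-18 J

-1.152e-18


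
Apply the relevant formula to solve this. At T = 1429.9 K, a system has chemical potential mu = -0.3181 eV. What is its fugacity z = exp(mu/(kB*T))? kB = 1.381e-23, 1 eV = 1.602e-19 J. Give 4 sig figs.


Step 1: Convert mu to Joules: -0.3181*1.602e-19 = -5.096e-20 J
Step 2: kB*T = 1.381e-23*1429.9 = 1.975e-20 J
Step 3: mu/(kB*T) = -2.581
Step 4: z = exp(-2.581) = 0.07573

0.07573


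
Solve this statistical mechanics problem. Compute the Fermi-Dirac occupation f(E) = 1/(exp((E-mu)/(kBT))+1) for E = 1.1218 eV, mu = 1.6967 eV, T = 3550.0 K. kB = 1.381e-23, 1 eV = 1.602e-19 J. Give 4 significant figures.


Step 1: (E - mu) = 1.1218 - 1.6967 = -0.5749 eV
Step 2: Convert: (E-mu)*eV = -9.21e-20 J
Step 3: x = (E-mu)*eV/(kB*T) = -1.879
Step 4: f = 1/(exp(-1.879)+1) = 0.8674

0.8674


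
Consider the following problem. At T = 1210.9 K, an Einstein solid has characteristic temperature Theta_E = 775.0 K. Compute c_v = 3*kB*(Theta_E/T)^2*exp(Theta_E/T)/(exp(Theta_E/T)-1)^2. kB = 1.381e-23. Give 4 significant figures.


Step 1: x = Theta_E/T = 775.0/1210.9 = 0.64
Step 2: x^2 = 0.4096
Step 3: exp(x) = 1.897
Step 4: c_v = 3*1.381e-23*0.4096*1.897/(1.897-1)^2 = 4.004e-23

4.004e-23


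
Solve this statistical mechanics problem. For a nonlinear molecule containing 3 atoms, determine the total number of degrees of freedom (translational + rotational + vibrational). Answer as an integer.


Step 1: Translational DOF = 3
Step 2: Rotational DOF (nonlinear) = 3
Step 3: Vibrational DOF = 3*3 - 6 = 3
Step 4: Total = 3 + 3 + 3 = 9

9


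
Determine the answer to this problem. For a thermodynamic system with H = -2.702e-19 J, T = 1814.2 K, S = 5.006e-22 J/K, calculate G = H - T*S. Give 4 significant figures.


Step 1: T*S = 1814.2 * 5.006e-22 = 9.082e-19 J
Step 2: G = H - T*S = -2.702e-19 - 9.082e-19
Step 3: G = -1.178e-18 J

-1.178e-18


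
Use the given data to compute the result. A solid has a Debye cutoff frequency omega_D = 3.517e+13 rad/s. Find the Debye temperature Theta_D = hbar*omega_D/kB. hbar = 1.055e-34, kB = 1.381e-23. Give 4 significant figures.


Step 1: hbar*omega_D = 1.055e-34 * 3.517e+13 = 3.71e-21 J
Step 2: Theta_D = 3.71e-21 / 1.381e-23
Step 3: Theta_D = 268.7 K

268.7


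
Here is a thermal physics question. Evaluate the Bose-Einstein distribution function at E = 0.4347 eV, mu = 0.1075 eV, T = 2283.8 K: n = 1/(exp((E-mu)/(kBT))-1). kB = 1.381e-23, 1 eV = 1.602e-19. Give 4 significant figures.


Step 1: (E - mu) = 0.3272 eV
Step 2: x = (E-mu)*eV/(kB*T) = 0.3272*1.602e-19/(1.381e-23*2283.8) = 1.662
Step 3: exp(x) = 5.27
Step 4: n = 1/(exp(x)-1) = 0.2342

0.2342


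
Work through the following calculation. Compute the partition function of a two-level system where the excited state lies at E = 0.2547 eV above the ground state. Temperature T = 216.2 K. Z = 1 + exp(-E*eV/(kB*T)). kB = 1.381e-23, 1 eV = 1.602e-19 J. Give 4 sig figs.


Step 1: Compute beta*E = E*eV/(kB*T) = 0.2547*1.602e-19/(1.381e-23*216.2) = 13.67
Step 2: exp(-beta*E) = exp(-13.67) = 1.161e-06
Step 3: Z = 1 + 1.161e-06 = 1

1


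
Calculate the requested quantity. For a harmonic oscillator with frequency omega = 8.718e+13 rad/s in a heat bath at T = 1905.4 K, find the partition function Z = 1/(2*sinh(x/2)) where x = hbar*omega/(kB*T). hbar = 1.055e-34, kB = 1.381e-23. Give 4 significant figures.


Step 1: Compute x = hbar*omega/(kB*T) = 1.055e-34*8.718e+13/(1.381e-23*1905.4) = 0.3495
Step 2: x/2 = 0.1748
Step 3: sinh(x/2) = 0.1757
Step 4: Z = 1/(2*0.1757) = 2.846

2.846


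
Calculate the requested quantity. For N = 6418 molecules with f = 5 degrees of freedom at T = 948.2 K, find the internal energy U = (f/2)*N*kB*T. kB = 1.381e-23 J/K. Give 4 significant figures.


Step 1: f/2 = 5/2 = 2.5
Step 2: N*kB*T = 6418*1.381e-23*948.2 = 8.404e-17
Step 3: U = 2.5 * 8.404e-17 = 2.101e-16 J

2.101e-16


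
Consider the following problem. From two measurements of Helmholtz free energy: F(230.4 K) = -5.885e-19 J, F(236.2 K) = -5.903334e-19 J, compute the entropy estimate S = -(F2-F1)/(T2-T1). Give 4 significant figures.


Step 1: dF = F2 - F1 = -5.903334e-19 - (-5.885e-19) = -1.8334e-21 J
Step 2: dT = T2 - T1 = 236.2 - 230.4 = 5.8 K
Step 3: S = -dF/dT = -(-1.8334e-21)/5.8 = 3.161e-22 J/K

3.161e-22


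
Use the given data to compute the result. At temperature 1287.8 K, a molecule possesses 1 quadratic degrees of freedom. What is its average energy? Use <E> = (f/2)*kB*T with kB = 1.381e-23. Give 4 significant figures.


Step 1: f/2 = 1/2 = 0.5
Step 2: kB*T = 1.381e-23 * 1287.8 = 1.778e-20
Step 3: <E> = 0.5 * 1.778e-20 = 8.892e-21 J

8.892e-21


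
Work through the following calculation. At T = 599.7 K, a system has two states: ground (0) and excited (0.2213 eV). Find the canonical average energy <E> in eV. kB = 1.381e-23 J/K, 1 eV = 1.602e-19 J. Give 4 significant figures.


Step 1: beta*E = 0.2213*1.602e-19/(1.381e-23*599.7) = 4.281
Step 2: exp(-beta*E) = 0.01383
Step 3: <E> = 0.2213*0.01383/(1+0.01383) = 0.003019 eV

0.003019


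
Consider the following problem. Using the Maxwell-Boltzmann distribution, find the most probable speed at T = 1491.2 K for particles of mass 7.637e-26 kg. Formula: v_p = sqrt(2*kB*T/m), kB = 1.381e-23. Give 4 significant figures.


Step 1: Numerator = 2*kB*T = 2*1.381e-23*1491.2 = 4.119e-20
Step 2: Ratio = 4.119e-20 / 7.637e-26 = 5.393e+05
Step 3: v_p = sqrt(5.393e+05) = 734.4 m/s

734.4


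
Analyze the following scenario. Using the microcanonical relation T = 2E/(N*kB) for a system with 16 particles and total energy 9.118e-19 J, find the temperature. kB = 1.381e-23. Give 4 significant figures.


Step 1: Numerator = 2*E = 2*9.118e-19 = 1.824e-18 J
Step 2: Denominator = N*kB = 16*1.381e-23 = 2.21e-22
Step 3: T = 1.824e-18 / 2.21e-22 = 8253 K

8253


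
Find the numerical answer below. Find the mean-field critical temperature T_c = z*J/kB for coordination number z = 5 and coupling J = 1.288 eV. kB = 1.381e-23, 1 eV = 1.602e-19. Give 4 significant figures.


Step 1: z*J = 5*1.288 = 6.44 eV
Step 2: Convert to Joules: 6.44*1.602e-19 = 1.032e-18 J
Step 3: T_c = 1.032e-18 / 1.381e-23 = 7.471e+04 K

7.471e+04


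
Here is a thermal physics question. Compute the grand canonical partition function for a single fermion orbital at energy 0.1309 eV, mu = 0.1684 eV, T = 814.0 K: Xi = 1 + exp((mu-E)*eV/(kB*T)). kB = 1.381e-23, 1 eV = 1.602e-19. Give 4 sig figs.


Step 1: (mu - E) = 0.1684 - 0.1309 = 0.0375 eV
Step 2: x = (mu-E)*eV/(kB*T) = 0.0375*1.602e-19/(1.381e-23*814.0) = 0.5344
Step 3: exp(x) = 1.706
Step 4: Xi = 1 + 1.706 = 2.706

2.706


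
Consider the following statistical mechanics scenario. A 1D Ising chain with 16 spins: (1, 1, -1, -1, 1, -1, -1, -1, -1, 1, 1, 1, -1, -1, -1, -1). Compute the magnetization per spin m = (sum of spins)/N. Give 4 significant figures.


Step 1: Count up spins (+1): 6, down spins (-1): 10
Step 2: Total magnetization M = 6 - 10 = -4
Step 3: m = M/N = -4/16 = -0.25

-0.25


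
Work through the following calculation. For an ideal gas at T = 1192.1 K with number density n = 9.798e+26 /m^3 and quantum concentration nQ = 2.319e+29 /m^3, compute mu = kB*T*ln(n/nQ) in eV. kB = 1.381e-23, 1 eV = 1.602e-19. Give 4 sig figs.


Step 1: n/nQ = 9.798e+26/2.319e+29 = 0.004225
Step 2: ln(n/nQ) = -5.467
Step 3: mu = kB*T*ln(n/nQ) = 1.646e-20*-5.467 = -9e-20 J
Step 4: Convert to eV: -9e-20/1.602e-19 = -0.5618 eV

-0.5618


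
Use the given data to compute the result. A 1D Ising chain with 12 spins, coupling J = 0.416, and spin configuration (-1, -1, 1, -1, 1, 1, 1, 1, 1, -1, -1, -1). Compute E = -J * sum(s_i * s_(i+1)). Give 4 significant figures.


Step 1: Nearest-neighbor products: 1, -1, -1, -1, 1, 1, 1, 1, -1, 1, 1
Step 2: Sum of products = 3
Step 3: E = -0.416 * 3 = -1.248

-1.248


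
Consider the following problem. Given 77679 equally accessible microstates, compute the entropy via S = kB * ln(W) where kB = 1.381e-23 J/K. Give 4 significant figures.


Step 1: ln(W) = ln(77679) = 11.26
Step 2: S = kB * ln(W) = 1.381e-23 * 11.26
Step 3: S = 1.555e-22 J/K

1.555e-22


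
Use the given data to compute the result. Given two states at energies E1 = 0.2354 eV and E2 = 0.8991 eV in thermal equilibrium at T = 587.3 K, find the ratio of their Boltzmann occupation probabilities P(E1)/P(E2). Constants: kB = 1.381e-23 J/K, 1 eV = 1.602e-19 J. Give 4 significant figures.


Step 1: Compute energy difference dE = E1 - E2 = 0.2354 - 0.8991 = -0.6637 eV
Step 2: Convert to Joules: dE_J = -0.6637 * 1.602e-19 = -1.063e-19 J
Step 3: Compute exponent = -dE_J / (kB * T) = -(-1.063e-19) / (1.381e-23 * 587.3) = 13.11
Step 4: P(E1)/P(E2) = exp(13.11) = 4.935e+05

4.935e+05


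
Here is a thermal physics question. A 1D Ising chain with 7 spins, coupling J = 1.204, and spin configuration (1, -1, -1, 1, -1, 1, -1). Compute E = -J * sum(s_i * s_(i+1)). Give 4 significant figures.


Step 1: Nearest-neighbor products: -1, 1, -1, -1, -1, -1
Step 2: Sum of products = -4
Step 3: E = -1.204 * -4 = 4.816

4.816


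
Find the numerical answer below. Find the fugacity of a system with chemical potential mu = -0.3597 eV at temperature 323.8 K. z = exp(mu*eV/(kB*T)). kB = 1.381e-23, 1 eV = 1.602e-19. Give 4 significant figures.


Step 1: Convert mu to Joules: -0.3597*1.602e-19 = -5.762e-20 J
Step 2: kB*T = 1.381e-23*323.8 = 4.472e-21 J
Step 3: mu/(kB*T) = -12.89
Step 4: z = exp(-12.89) = 2.532e-06

2.532e-06


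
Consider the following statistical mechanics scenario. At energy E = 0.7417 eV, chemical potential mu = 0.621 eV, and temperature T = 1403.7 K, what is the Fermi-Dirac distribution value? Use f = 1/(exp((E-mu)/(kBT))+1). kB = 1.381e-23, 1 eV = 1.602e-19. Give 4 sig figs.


Step 1: (E - mu) = 0.7417 - 0.621 = 0.1207 eV
Step 2: Convert: (E-mu)*eV = 1.934e-20 J
Step 3: x = (E-mu)*eV/(kB*T) = 0.9975
Step 4: f = 1/(exp(0.9975)+1) = 0.2694

0.2694


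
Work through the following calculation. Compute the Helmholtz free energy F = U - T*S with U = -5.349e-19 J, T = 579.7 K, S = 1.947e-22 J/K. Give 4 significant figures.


Step 1: T*S = 579.7 * 1.947e-22 = 1.129e-19 J
Step 2: F = U - T*S = -5.349e-19 - 1.129e-19
Step 3: F = -6.478e-19 J

-6.478e-19


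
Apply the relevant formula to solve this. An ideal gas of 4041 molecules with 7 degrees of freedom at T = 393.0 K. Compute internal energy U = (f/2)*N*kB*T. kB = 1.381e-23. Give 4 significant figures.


Step 1: f/2 = 7/2 = 3.5
Step 2: N*kB*T = 4041*1.381e-23*393.0 = 2.193e-17
Step 3: U = 3.5 * 2.193e-17 = 7.676e-17 J

7.676e-17


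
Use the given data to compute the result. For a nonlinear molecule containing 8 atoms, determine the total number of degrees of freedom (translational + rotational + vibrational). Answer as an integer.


Step 1: Translational DOF = 3
Step 2: Rotational DOF (nonlinear) = 3
Step 3: Vibrational DOF = 3*8 - 6 = 18
Step 4: Total = 3 + 3 + 18 = 24

24


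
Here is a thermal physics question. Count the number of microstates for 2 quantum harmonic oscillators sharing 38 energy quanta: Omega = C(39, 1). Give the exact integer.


Step 1: Use binomial coefficient C(39, 1)
Step 2: Numerator = 39! / 38!
Step 3: Denominator = 1!
Step 4: Omega = 39

39


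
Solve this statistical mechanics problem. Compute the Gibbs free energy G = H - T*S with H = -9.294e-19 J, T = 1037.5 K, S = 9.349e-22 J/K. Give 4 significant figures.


Step 1: T*S = 1037.5 * 9.349e-22 = 9.7e-19 J
Step 2: G = H - T*S = -9.294e-19 - 9.7e-19
Step 3: G = -1.899e-18 J

-1.899e-18


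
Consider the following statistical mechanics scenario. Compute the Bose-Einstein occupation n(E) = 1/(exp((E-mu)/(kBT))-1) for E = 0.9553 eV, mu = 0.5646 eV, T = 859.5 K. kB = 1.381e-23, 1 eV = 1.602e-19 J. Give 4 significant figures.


Step 1: (E - mu) = 0.3907 eV
Step 2: x = (E-mu)*eV/(kB*T) = 0.3907*1.602e-19/(1.381e-23*859.5) = 5.273
Step 3: exp(x) = 195
Step 4: n = 1/(exp(x)-1) = 0.005154

0.005154


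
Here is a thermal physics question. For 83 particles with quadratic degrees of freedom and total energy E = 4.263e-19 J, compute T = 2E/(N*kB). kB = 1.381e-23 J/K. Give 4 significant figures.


Step 1: Numerator = 2*E = 2*4.263e-19 = 8.526e-19 J
Step 2: Denominator = N*kB = 83*1.381e-23 = 1.146e-21
Step 3: T = 8.526e-19 / 1.146e-21 = 743.8 K

743.8


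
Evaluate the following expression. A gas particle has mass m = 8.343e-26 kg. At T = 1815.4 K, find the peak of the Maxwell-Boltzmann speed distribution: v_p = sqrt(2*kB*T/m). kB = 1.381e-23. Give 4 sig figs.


Step 1: Numerator = 2*kB*T = 2*1.381e-23*1815.4 = 5.014e-20
Step 2: Ratio = 5.014e-20 / 8.343e-26 = 6.01e+05
Step 3: v_p = sqrt(6.01e+05) = 775.2 m/s

775.2


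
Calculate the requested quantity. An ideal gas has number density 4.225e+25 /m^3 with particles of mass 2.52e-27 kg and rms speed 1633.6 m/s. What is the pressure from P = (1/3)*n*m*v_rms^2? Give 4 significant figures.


Step 1: v_rms^2 = 1633.6^2 = 2.669e+06
Step 2: n*m = 4.225e+25*2.52e-27 = 0.1065
Step 3: P = (1/3)*0.1065*2.669e+06 = 9.471e+04 Pa

9.471e+04


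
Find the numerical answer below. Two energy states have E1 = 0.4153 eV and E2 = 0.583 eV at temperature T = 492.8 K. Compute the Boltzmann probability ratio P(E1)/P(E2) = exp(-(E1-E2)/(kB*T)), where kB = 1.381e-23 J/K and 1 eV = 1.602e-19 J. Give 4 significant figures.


Step 1: Compute energy difference dE = E1 - E2 = 0.4153 - 0.583 = -0.1677 eV
Step 2: Convert to Joules: dE_J = -0.1677 * 1.602e-19 = -2.687e-20 J
Step 3: Compute exponent = -dE_J / (kB * T) = -(-2.687e-20) / (1.381e-23 * 492.8) = 3.948
Step 4: P(E1)/P(E2) = exp(3.948) = 51.81

51.81


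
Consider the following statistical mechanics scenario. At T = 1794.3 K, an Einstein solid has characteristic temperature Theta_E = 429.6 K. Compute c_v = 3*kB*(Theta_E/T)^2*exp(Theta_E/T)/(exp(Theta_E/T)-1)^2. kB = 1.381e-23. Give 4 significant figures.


Step 1: x = Theta_E/T = 429.6/1794.3 = 0.2394
Step 2: x^2 = 0.05732
Step 3: exp(x) = 1.271
Step 4: c_v = 3*1.381e-23*0.05732*1.271/(1.271-1)^2 = 4.123e-23

4.123e-23


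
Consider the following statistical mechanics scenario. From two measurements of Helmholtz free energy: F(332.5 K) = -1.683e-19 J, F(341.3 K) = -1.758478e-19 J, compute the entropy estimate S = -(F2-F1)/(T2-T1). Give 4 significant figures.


Step 1: dF = F2 - F1 = -1.758478e-19 - (-1.683e-19) = -7.5478e-21 J
Step 2: dT = T2 - T1 = 341.3 - 332.5 = 8.8 K
Step 3: S = -dF/dT = -(-7.5478e-21)/8.8 = 8.577e-22 J/K

8.577e-22


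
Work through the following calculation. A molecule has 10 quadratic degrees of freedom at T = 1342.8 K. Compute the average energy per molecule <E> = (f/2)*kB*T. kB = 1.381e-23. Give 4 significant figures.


Step 1: f/2 = 10/2 = 5
Step 2: kB*T = 1.381e-23 * 1342.8 = 1.854e-20
Step 3: <E> = 5 * 1.854e-20 = 9.272e-20 J

9.272e-20


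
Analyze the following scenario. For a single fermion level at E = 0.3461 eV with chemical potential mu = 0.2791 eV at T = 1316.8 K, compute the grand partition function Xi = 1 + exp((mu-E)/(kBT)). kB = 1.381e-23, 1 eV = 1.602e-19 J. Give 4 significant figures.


Step 1: (mu - E) = 0.2791 - 0.3461 = -0.067 eV
Step 2: x = (mu-E)*eV/(kB*T) = -0.067*1.602e-19/(1.381e-23*1316.8) = -0.5902
Step 3: exp(x) = 0.5542
Step 4: Xi = 1 + 0.5542 = 1.554

1.554


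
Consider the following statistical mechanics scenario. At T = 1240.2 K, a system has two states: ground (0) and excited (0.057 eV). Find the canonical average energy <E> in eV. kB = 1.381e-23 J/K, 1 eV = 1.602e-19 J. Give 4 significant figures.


Step 1: beta*E = 0.057*1.602e-19/(1.381e-23*1240.2) = 0.5332
Step 2: exp(-beta*E) = 0.5868
Step 3: <E> = 0.057*0.5868/(1+0.5868) = 0.02108 eV

0.02108


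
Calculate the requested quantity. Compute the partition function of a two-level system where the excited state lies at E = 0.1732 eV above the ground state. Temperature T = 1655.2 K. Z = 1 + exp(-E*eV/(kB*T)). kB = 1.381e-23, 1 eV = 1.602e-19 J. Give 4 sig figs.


Step 1: Compute beta*E = E*eV/(kB*T) = 0.1732*1.602e-19/(1.381e-23*1655.2) = 1.214
Step 2: exp(-beta*E) = exp(-1.214) = 0.2971
Step 3: Z = 1 + 0.2971 = 1.297

1.297


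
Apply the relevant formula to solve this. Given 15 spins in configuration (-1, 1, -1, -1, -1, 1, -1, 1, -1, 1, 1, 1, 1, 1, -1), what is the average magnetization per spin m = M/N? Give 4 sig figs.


Step 1: Count up spins (+1): 8, down spins (-1): 7
Step 2: Total magnetization M = 8 - 7 = 1
Step 3: m = M/N = 1/15 = 0.06667

0.06667


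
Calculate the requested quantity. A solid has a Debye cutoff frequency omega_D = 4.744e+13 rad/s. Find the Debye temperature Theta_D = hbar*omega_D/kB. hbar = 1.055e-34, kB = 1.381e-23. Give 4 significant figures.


Step 1: hbar*omega_D = 1.055e-34 * 4.744e+13 = 5.005e-21 J
Step 2: Theta_D = 5.005e-21 / 1.381e-23
Step 3: Theta_D = 362.4 K

362.4


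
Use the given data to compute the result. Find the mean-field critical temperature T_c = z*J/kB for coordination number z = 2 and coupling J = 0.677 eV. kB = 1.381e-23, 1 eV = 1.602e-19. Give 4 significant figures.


Step 1: z*J = 2*0.677 = 1.354 eV
Step 2: Convert to Joules: 1.354*1.602e-19 = 2.169e-19 J
Step 3: T_c = 2.169e-19 / 1.381e-23 = 1.571e+04 K

1.571e+04


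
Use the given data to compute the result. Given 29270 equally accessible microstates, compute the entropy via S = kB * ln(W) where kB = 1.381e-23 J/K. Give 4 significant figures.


Step 1: ln(W) = ln(29270) = 10.28
Step 2: S = kB * ln(W) = 1.381e-23 * 10.28
Step 3: S = 1.42e-22 J/K

1.42e-22


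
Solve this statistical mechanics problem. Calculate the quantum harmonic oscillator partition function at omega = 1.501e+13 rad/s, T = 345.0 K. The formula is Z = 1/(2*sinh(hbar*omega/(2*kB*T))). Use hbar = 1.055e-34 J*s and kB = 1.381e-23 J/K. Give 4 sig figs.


Step 1: Compute x = hbar*omega/(kB*T) = 1.055e-34*1.501e+13/(1.381e-23*345.0) = 0.3324
Step 2: x/2 = 0.1662
Step 3: sinh(x/2) = 0.167
Step 4: Z = 1/(2*0.167) = 2.995

2.995


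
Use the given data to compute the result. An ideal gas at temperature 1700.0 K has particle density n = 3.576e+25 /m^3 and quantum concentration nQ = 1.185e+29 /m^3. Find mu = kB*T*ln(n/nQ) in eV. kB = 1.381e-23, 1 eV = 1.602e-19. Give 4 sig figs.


Step 1: n/nQ = 3.576e+25/1.185e+29 = 0.0003018
Step 2: ln(n/nQ) = -8.106
Step 3: mu = kB*T*ln(n/nQ) = 2.348e-20*-8.106 = -1.903e-19 J
Step 4: Convert to eV: -1.903e-19/1.602e-19 = -1.188 eV

-1.188


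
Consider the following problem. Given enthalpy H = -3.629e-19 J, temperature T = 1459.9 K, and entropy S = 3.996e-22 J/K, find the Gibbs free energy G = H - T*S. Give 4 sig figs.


Step 1: T*S = 1459.9 * 3.996e-22 = 5.834e-19 J
Step 2: G = H - T*S = -3.629e-19 - 5.834e-19
Step 3: G = -9.463e-19 J

-9.463e-19


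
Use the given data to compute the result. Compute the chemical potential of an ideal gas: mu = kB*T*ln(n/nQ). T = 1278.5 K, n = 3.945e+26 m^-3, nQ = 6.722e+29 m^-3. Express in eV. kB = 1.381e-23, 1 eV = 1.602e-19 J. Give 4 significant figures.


Step 1: n/nQ = 3.945e+26/6.722e+29 = 0.0005869
Step 2: ln(n/nQ) = -7.441
Step 3: mu = kB*T*ln(n/nQ) = 1.766e-20*-7.441 = -1.314e-19 J
Step 4: Convert to eV: -1.314e-19/1.602e-19 = -0.8201 eV

-0.8201
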